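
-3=-3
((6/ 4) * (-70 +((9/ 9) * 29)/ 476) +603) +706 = 1146295/ 952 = 1204.09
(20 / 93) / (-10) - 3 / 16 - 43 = -64295 / 1488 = -43.21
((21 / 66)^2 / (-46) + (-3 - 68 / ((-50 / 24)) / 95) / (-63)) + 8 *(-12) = -35518551561 / 370139000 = -95.96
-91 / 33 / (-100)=0.03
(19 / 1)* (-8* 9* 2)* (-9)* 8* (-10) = -1969920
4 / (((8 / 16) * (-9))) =-8 / 9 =-0.89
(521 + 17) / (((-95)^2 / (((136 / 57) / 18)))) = 36584 / 4629825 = 0.01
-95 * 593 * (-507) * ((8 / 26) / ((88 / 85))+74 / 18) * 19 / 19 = 125909578.56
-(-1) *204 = 204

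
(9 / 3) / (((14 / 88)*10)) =66 / 35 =1.89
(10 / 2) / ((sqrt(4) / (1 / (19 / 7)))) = 35 / 38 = 0.92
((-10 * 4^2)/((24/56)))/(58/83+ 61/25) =-2324000/19539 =-118.94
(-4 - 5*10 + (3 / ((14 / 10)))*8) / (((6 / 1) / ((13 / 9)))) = -559 / 63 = -8.87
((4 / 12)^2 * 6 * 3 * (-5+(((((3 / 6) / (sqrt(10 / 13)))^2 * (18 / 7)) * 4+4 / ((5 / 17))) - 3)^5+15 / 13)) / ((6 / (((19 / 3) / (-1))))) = -6835855807237246 / 6145059375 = -1112414.93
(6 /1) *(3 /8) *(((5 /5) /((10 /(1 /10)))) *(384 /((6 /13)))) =18.72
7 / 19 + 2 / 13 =129 / 247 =0.52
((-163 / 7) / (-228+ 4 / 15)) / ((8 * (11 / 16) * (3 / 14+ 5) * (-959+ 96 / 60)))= -12225 / 3282742694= -0.00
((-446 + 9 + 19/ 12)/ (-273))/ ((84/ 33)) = 57475/ 91728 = 0.63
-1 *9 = -9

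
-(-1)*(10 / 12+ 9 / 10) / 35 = 26 / 525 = 0.05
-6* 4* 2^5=-768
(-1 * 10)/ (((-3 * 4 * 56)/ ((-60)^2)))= 375/ 7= 53.57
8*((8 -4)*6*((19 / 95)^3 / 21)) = 64 / 875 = 0.07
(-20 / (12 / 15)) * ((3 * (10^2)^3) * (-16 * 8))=9600000000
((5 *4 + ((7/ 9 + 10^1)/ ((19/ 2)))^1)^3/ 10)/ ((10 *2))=5900304943/ 125005275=47.20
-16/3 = -5.33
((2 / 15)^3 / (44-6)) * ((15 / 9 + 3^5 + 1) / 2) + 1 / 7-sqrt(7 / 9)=202693 / 1346625-sqrt(7) / 3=-0.73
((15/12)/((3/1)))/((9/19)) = 95/108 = 0.88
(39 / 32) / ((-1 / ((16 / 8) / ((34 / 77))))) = -3003 / 544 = -5.52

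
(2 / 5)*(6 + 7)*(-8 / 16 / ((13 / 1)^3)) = -1 / 845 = -0.00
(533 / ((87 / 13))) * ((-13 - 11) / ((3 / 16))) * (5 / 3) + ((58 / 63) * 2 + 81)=-16907.81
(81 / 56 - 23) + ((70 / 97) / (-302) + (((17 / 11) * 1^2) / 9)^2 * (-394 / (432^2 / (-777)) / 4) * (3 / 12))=-21.55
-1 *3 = -3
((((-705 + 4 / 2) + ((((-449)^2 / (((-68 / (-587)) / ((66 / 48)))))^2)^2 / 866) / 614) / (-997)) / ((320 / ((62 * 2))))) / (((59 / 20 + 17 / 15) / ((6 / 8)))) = -4401847470572096.33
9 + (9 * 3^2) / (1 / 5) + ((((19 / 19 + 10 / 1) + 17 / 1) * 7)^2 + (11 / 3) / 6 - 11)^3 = 56647929387612.89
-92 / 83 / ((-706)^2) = -23 / 10342547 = -0.00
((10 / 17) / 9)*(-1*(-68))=40 / 9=4.44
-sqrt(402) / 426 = -0.05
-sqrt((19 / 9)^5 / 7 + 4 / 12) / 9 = -2 * sqrt(4574290) / 15309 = -0.28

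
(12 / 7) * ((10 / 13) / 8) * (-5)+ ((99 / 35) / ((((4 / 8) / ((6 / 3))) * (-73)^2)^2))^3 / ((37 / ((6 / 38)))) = -7396001709913593204555286997169 / 8973815408028493088381814214625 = -0.82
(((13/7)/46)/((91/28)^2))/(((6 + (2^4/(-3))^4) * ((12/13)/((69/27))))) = 3/231077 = 0.00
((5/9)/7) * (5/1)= 25/63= 0.40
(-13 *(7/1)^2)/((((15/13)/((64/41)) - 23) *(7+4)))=529984/203731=2.60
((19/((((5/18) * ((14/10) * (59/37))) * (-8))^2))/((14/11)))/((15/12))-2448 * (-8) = 935341698681/47759320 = 19584.49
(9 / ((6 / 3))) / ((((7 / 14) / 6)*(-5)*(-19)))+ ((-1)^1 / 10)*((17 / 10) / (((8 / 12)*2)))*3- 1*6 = -44187 / 7600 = -5.81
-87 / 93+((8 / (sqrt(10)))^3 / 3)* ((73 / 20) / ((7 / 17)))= -29 / 31+39712* sqrt(10) / 2625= 46.90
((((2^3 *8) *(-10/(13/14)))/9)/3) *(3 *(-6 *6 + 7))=259840/117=2220.85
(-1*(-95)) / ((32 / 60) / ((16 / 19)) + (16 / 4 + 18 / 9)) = 2850 / 199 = 14.32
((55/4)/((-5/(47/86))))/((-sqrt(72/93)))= 517 *sqrt(186)/4128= 1.71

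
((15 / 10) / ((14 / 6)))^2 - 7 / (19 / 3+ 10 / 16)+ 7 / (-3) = -287327 / 98196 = -2.93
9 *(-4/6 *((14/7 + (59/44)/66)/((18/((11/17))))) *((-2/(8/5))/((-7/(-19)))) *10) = 14.78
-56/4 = -14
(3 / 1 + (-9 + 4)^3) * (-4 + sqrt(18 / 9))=315.47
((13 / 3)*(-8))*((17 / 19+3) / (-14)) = 3848 / 399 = 9.64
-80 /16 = -5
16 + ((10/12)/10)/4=16.02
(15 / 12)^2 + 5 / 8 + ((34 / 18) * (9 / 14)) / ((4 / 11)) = 619 / 112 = 5.53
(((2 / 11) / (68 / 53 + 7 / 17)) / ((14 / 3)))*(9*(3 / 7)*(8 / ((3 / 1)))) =0.24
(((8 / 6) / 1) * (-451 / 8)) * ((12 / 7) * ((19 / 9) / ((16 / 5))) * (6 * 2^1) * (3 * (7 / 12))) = -42845 / 24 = -1785.21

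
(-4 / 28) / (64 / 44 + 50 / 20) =-22 / 609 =-0.04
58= 58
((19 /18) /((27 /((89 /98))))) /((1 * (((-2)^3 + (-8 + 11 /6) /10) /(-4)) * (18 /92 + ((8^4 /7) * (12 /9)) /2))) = 1555720 /36839852973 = 0.00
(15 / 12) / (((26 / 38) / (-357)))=-33915 / 52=-652.21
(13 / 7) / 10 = 13 / 70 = 0.19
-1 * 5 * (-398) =1990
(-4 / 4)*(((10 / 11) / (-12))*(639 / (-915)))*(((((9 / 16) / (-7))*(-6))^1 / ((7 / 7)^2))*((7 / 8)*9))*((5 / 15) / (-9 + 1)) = 5751 / 687104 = 0.01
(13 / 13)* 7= 7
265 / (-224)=-265 / 224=-1.18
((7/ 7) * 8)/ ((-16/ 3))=-3/ 2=-1.50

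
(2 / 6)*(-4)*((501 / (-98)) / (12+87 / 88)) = 0.52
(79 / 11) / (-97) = -79 / 1067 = -0.07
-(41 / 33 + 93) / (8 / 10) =-7775 / 66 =-117.80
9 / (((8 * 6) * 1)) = 3 / 16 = 0.19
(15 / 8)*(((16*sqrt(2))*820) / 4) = 6150*sqrt(2) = 8697.41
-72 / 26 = -36 / 13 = -2.77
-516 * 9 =-4644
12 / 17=0.71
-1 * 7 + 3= -4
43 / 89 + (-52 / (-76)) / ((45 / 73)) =121226 / 76095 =1.59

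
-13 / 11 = -1.18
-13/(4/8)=-26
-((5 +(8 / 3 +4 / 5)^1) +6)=-217 / 15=-14.47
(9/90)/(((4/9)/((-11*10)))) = -99/4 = -24.75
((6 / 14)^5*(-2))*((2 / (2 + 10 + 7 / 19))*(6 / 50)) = -55404 / 98741125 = -0.00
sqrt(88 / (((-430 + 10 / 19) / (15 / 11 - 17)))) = sqrt(208335) / 255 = 1.79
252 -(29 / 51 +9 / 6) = 25493 / 102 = 249.93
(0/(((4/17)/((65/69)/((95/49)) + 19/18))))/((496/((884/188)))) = 0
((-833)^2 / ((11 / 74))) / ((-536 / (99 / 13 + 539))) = -8292667439 / 1742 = -4760429.07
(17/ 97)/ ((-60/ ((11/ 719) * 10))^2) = 2057/ 1805227812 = 0.00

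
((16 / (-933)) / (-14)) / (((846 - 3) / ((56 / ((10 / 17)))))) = 544 / 3932595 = 0.00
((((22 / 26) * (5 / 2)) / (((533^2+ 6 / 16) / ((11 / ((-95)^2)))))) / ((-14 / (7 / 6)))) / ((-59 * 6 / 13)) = 0.00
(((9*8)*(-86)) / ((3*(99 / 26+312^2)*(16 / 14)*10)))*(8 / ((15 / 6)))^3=-32055296 / 527300625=-0.06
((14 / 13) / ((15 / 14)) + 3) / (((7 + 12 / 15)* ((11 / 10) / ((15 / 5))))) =710 / 507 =1.40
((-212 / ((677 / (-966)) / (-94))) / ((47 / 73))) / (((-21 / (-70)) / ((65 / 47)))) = -6478253600 / 31819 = -203597.02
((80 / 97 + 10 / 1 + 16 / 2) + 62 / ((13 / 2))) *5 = 178830 / 1261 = 141.82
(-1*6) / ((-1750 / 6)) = 18 / 875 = 0.02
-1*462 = -462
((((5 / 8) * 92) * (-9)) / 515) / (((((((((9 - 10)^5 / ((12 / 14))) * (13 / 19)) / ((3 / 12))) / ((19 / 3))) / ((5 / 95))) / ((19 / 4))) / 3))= 224181 / 149968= 1.49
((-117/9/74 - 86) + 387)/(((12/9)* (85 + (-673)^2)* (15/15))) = 0.00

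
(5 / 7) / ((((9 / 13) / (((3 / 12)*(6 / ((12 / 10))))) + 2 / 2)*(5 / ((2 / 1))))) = 130 / 707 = 0.18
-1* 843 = -843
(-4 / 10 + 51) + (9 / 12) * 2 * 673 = 10601 / 10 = 1060.10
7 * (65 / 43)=455 / 43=10.58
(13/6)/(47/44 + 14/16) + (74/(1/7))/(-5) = -262874/2565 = -102.48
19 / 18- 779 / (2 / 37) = -129694 / 9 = -14410.44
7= 7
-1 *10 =-10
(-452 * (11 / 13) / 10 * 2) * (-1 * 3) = 14916 / 65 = 229.48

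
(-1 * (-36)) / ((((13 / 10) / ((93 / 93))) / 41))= 1135.38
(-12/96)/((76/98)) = -49/304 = -0.16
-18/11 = -1.64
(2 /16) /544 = 1 /4352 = 0.00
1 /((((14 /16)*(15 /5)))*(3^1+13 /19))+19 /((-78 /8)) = -17632 /9555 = -1.85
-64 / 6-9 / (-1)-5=-20 / 3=-6.67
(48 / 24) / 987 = 2 / 987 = 0.00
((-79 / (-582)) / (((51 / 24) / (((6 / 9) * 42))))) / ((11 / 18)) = 53088 / 18139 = 2.93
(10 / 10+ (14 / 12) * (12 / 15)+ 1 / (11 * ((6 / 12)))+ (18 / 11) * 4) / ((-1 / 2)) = -2858 / 165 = -17.32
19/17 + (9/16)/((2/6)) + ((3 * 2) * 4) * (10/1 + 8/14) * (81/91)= 39614863/173264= 228.64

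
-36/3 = -12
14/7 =2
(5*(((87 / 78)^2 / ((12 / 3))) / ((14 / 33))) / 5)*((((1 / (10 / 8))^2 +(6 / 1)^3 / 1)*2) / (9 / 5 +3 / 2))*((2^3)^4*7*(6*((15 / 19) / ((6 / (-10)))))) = -69962588160 / 3211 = -21788411.14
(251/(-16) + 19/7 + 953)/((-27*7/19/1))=-2000377/21168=-94.50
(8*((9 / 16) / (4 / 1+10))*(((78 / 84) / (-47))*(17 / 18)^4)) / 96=-1085773 / 20630163456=-0.00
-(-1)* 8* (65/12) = 130/3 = 43.33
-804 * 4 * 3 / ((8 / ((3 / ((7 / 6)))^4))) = -52728.47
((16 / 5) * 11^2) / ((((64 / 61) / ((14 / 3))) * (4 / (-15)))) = -51667 / 8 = -6458.38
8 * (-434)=-3472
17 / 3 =5.67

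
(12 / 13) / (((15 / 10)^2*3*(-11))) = -16 / 1287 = -0.01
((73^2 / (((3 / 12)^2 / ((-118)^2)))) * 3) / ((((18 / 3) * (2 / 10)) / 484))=1436531282560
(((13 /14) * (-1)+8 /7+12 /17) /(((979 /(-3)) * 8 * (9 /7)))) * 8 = -73 /33286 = -0.00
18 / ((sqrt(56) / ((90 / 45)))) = 9 *sqrt(14) / 7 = 4.81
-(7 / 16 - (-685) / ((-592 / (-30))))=-20809 / 592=-35.15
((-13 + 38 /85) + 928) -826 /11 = 785733 /935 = 840.36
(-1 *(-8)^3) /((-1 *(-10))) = 256 /5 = 51.20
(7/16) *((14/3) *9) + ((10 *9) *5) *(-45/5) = -4031.62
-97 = -97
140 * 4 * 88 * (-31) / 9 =-1527680 / 9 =-169742.22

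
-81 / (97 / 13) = -1053 / 97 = -10.86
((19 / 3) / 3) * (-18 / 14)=-19 / 7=-2.71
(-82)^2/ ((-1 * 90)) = -3362/ 45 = -74.71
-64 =-64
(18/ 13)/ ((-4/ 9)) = -81/ 26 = -3.12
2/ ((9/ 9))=2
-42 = -42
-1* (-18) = 18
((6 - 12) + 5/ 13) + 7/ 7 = -60/ 13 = -4.62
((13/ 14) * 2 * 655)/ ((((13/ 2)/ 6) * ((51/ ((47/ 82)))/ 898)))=55289860/ 4879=11332.21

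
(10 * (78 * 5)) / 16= 975 / 4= 243.75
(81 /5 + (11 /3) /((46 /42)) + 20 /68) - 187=-167.16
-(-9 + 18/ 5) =27/ 5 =5.40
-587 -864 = -1451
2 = 2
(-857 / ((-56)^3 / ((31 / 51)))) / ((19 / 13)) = 345371 / 170171904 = 0.00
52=52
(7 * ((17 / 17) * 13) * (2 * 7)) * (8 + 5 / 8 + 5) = 69433 / 4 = 17358.25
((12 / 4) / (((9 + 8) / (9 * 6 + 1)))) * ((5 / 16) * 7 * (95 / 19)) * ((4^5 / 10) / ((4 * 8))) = 339.71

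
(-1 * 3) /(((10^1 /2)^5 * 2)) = -3 /6250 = -0.00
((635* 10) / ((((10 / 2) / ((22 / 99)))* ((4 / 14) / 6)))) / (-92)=-4445 / 69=-64.42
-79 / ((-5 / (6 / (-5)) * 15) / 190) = -6004 / 25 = -240.16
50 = 50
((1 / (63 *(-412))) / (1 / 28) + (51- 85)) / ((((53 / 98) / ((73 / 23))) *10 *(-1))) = 112743463 / 5650065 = 19.95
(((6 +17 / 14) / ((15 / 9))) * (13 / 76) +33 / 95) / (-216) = -0.01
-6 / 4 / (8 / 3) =-9 / 16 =-0.56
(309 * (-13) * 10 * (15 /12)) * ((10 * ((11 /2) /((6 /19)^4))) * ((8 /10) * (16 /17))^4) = -1006369772142592 /11275335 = -89254090.64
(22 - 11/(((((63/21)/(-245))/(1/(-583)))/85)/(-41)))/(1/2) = 1714646/159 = 10783.94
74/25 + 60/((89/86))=135586/2225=60.94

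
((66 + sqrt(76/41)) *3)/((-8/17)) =-1683/4- 51 *sqrt(779)/164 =-429.43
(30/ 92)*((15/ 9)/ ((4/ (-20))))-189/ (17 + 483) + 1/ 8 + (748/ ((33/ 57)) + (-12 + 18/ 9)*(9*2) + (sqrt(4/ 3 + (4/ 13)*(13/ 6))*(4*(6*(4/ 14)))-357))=48*sqrt(2)/ 7 + 17296681/ 23000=761.73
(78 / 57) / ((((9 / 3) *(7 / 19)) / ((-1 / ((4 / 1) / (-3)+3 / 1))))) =-26 / 35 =-0.74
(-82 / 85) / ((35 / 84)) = -984 / 425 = -2.32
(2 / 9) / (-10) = -1 / 45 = -0.02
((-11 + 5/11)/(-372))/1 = 29/1023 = 0.03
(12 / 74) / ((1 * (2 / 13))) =39 / 37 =1.05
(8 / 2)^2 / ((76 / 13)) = 52 / 19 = 2.74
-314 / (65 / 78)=-1884 / 5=-376.80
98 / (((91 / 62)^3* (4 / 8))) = 61.99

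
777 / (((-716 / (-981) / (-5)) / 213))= -811782405 / 716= -1133774.31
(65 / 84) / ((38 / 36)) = 195 / 266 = 0.73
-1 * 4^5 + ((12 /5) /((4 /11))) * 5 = -991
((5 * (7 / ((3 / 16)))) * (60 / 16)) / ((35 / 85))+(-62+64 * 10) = 2278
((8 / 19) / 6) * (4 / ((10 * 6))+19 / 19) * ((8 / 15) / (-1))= -512 / 12825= -0.04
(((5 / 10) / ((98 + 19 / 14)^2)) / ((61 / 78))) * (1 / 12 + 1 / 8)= 0.00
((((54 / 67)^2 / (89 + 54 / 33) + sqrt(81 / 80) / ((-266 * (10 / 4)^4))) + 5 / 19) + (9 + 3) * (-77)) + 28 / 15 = -1175861070029 / 1275526905 - 18 * sqrt(5) / 415625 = -921.86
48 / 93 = 16 / 31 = 0.52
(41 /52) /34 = 41 /1768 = 0.02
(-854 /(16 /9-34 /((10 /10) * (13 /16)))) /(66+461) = 49959 /1235288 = 0.04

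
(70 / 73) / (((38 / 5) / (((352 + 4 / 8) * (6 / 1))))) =266.85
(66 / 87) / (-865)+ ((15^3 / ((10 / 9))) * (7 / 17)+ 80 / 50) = 1068103501 / 852890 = 1252.33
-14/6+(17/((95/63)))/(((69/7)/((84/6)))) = 89663/6555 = 13.68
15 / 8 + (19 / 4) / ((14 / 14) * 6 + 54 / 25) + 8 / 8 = 2821 / 816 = 3.46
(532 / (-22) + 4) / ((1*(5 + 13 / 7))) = -259 / 88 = -2.94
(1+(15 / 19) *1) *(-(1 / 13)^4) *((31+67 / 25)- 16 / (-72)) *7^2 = -12708248 / 122098275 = -0.10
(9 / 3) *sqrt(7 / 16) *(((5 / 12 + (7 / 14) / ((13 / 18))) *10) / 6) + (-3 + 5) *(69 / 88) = 69 / 44 + 865 *sqrt(7) / 624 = 5.24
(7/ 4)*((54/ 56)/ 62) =27/ 992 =0.03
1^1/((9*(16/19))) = 19/144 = 0.13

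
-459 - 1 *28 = -487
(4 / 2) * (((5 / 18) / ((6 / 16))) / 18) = 20 / 243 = 0.08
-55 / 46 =-1.20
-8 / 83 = -0.10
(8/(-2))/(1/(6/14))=-12/7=-1.71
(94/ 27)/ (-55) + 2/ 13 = 1748/ 19305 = 0.09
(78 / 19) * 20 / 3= 520 / 19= 27.37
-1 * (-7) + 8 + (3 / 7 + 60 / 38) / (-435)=289186 / 19285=15.00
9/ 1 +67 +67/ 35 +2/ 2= 78.91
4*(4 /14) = 1.14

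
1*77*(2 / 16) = 9.62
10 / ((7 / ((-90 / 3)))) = -300 / 7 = -42.86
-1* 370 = -370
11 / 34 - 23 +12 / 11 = -8073 / 374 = -21.59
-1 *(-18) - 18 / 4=27 / 2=13.50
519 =519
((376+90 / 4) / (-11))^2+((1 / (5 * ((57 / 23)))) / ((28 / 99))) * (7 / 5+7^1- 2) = 2115008773 / 1609300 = 1314.24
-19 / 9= -2.11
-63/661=-0.10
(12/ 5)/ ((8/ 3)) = 9/ 10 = 0.90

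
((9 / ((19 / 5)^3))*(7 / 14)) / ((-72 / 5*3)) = -625 / 329232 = -0.00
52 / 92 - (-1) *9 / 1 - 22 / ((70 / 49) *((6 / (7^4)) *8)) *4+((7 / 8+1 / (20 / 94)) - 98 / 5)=-3085.74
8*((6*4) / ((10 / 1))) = 96 / 5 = 19.20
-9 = -9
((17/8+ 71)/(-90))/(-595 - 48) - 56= -576115/10288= -56.00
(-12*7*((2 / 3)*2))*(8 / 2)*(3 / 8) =-168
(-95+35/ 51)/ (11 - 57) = 2405/ 1173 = 2.05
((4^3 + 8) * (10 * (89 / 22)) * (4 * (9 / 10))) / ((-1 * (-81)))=1424 / 11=129.45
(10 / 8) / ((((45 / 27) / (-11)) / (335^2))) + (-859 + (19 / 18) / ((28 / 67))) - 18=-926730.72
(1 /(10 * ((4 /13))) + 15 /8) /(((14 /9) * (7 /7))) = 99 /70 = 1.41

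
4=4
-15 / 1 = -15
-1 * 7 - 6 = -13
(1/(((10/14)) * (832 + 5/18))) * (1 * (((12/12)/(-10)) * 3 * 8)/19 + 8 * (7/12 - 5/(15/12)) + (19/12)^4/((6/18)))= -39554263/2732534400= -0.01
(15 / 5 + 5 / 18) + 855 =15449 / 18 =858.28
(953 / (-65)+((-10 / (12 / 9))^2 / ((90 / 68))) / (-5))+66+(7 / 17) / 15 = 284201 / 6630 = 42.87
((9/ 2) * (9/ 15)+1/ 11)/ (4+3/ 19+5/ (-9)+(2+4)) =52497/ 180620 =0.29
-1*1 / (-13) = 1 / 13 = 0.08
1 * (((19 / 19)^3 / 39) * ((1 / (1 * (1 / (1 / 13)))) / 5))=1 / 2535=0.00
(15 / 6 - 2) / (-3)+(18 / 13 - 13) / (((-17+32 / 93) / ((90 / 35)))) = 1375685 / 845754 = 1.63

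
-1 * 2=-2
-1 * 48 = -48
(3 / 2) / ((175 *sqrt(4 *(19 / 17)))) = 3 *sqrt(323) / 13300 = 0.00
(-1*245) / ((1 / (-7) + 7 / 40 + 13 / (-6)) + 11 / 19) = 3910200 / 24827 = 157.50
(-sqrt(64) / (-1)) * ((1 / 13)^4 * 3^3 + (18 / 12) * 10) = 3427536 / 28561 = 120.01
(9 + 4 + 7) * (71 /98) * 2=1420 /49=28.98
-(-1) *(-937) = -937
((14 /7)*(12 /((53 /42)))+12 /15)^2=392.79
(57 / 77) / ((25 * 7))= 57 / 13475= 0.00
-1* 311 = -311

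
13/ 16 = 0.81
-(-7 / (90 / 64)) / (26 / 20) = 448 / 117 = 3.83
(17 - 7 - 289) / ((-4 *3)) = 93 / 4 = 23.25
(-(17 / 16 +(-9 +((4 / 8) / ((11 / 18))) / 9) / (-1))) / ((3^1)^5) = -65 / 1584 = -0.04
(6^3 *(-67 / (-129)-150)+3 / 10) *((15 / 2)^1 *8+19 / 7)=-6094914009 / 3010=-2024888.38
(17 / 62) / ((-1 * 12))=-17 / 744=-0.02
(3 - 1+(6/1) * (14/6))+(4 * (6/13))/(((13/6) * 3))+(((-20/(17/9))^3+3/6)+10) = -1926738611/1660594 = -1160.27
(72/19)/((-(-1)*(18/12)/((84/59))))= 4032/1121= 3.60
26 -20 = 6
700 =700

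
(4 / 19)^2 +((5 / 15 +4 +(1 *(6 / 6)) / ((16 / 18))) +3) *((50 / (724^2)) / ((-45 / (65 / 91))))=905514403 / 20436573888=0.04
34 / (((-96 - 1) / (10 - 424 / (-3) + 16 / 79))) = -1221076 / 22989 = -53.12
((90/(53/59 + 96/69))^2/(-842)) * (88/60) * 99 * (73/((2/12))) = -474302534535720/4064102029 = -116705.37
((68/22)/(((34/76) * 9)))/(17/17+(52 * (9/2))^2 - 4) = 76/5420547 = 0.00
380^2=144400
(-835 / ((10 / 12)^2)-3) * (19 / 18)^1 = -1272.37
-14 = -14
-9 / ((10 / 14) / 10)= -126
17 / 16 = 1.06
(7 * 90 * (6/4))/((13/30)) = 28350/13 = 2180.77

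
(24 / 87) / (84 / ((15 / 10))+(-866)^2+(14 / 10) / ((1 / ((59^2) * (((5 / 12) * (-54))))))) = 16 / 37140909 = 0.00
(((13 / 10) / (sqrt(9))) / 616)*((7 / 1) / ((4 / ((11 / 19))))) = 13 / 18240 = 0.00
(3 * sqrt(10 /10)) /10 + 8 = 83 /10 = 8.30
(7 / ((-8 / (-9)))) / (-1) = -63 / 8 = -7.88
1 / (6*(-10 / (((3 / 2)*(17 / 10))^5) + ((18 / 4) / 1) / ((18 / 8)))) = 115008417 / 1316101004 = 0.09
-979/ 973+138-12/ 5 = 654799/ 4865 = 134.59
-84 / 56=-3 / 2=-1.50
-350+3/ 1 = -347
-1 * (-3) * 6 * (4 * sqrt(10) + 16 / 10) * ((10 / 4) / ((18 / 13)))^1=463.10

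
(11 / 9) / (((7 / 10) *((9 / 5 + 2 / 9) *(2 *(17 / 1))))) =0.03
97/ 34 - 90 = -2963/ 34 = -87.15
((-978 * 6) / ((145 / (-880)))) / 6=172128 / 29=5935.45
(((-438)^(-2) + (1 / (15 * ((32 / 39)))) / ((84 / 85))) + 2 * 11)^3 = 854509826021930779401135287 / 79357635263747762159616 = 10767.83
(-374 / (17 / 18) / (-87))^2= 17424 / 841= 20.72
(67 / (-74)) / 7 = -67 / 518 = -0.13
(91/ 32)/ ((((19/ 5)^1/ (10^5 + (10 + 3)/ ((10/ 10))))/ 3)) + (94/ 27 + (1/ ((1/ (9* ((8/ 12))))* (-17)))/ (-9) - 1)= 62662348411/ 279072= 224538.29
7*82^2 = 47068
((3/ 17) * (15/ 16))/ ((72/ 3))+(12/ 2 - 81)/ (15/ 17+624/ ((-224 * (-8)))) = -60.94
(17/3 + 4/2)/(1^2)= 23/3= 7.67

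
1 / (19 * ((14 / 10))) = 5 / 133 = 0.04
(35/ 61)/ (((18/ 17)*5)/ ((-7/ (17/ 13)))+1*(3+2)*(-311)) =-637/ 1727459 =-0.00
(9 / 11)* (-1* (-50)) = 450 / 11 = 40.91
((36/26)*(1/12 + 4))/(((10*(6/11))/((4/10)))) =539/1300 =0.41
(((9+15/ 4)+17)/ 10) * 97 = 11543/ 40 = 288.58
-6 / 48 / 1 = -1 / 8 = -0.12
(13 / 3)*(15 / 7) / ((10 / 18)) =117 / 7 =16.71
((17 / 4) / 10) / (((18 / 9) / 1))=17 / 80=0.21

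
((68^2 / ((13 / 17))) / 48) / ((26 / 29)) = 142477 / 1014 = 140.51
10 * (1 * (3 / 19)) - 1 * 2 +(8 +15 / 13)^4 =3809916011 / 542659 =7020.83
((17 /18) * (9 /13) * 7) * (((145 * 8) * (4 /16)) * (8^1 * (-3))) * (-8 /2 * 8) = 13251840 /13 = 1019372.31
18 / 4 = 9 / 2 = 4.50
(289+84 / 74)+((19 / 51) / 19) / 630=344915587 / 1188810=290.14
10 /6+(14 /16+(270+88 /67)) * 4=438349 /402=1090.42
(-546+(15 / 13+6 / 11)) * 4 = -311340 / 143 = -2177.20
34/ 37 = 0.92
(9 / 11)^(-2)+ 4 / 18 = 139 / 81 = 1.72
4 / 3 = 1.33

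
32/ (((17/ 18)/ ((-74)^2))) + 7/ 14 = 6308369/ 34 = 185540.26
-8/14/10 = -2/35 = -0.06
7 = 7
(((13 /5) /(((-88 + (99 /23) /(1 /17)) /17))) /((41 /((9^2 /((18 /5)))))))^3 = -95738773047723 /21862745241128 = -4.38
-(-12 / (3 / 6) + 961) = -937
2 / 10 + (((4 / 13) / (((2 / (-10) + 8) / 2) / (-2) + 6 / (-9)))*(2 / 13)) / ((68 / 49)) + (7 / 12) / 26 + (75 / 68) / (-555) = 415387633 / 2002710840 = 0.21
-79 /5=-15.80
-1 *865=-865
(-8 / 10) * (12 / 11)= -48 / 55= -0.87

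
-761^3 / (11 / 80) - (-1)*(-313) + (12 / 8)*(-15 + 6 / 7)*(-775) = -493593926997 / 154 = -3205155370.11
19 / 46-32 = -1453 / 46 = -31.59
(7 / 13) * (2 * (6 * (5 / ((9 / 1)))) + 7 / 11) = 1687 / 429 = 3.93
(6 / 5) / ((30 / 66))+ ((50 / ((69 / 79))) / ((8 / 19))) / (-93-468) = 9281051 / 3870900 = 2.40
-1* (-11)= 11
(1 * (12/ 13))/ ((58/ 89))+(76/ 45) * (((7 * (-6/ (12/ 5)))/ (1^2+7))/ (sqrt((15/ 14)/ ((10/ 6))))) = 534/ 377 - 133 * sqrt(14)/ 108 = -3.19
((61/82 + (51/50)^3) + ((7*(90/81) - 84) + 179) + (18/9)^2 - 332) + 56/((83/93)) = -615105485323/3828375000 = -160.67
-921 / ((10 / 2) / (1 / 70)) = -921 / 350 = -2.63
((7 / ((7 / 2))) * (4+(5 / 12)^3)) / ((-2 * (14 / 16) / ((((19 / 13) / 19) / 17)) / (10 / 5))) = -7037 / 167076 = -0.04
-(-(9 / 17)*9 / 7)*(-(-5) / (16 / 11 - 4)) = -4455 / 3332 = -1.34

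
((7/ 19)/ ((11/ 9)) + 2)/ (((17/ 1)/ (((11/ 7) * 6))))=2886/ 2261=1.28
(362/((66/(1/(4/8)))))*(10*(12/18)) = 7240/99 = 73.13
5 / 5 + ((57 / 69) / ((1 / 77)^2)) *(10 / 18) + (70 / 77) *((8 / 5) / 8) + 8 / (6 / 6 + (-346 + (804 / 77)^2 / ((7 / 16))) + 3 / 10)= 27296152450544 / 10027473093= 2722.14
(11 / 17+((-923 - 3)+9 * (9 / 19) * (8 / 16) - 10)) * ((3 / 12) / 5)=-602861 / 12920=-46.66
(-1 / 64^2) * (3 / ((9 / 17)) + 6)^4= -1500625 / 331776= -4.52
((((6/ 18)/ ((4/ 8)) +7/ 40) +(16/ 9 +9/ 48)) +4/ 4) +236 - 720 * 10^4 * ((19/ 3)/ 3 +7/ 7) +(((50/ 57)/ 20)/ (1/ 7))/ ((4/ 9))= -306428709991/ 13680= -22399759.50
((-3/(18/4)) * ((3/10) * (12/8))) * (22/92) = -0.07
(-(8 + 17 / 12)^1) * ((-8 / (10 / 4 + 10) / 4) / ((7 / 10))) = 226 / 105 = 2.15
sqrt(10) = 3.16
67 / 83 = 0.81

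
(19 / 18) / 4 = 19 / 72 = 0.26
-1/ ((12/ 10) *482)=-5/ 2892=-0.00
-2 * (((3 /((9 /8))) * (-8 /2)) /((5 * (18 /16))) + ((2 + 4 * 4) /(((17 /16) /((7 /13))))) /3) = -68288 /29835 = -2.29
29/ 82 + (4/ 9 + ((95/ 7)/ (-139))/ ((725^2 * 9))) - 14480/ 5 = -218551637887433/ 75487529250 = -2895.20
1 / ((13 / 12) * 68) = 3 / 221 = 0.01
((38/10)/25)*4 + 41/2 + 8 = 7277/250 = 29.11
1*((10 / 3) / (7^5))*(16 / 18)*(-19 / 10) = -152 / 453789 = -0.00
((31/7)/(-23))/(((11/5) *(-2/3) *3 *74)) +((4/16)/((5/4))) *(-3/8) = -195031/2621080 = -0.07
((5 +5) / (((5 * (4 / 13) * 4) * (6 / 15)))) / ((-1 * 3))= -65 / 48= -1.35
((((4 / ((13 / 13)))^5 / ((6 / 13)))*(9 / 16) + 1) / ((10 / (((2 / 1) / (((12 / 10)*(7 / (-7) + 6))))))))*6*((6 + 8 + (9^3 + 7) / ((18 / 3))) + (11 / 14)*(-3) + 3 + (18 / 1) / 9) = 7307899 / 210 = 34799.52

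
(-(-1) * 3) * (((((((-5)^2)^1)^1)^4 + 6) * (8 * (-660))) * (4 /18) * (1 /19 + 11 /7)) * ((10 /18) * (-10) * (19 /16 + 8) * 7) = 15159607848000 /19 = 797874097263.16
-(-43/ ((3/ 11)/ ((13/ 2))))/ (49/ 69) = 141427/ 98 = 1443.13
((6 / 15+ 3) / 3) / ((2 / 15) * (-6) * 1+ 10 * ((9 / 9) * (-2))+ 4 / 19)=-323 / 5868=-0.06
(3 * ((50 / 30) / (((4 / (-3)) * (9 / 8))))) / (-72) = 5 / 108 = 0.05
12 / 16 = 3 / 4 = 0.75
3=3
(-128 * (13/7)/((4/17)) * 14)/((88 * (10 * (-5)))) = 884/275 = 3.21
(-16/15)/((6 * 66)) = -4/1485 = -0.00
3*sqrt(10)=9.49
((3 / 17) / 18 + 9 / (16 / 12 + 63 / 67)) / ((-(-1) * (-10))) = -36995 / 93228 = -0.40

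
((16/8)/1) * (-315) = -630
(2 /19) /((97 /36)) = 72 /1843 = 0.04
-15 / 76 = -0.20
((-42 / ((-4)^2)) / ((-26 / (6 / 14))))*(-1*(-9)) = 81 / 208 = 0.39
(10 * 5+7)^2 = 3249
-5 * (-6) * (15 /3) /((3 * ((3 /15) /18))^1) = 4500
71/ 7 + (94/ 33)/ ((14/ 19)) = 3236/ 231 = 14.01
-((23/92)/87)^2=-1/121104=-0.00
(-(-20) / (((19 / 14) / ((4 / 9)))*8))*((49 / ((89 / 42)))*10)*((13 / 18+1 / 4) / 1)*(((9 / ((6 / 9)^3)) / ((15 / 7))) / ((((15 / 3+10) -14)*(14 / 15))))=18907875 / 6764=2795.37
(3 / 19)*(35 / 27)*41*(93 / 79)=44485 / 4503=9.88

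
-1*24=-24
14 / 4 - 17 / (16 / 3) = 5 / 16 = 0.31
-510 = -510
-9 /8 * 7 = -63 /8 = -7.88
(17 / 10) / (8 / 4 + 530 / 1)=17 / 5320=0.00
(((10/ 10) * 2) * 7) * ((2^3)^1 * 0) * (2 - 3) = 0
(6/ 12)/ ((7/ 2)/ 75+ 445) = 75/ 66757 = 0.00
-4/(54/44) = -88/27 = -3.26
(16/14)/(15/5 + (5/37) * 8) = 296/1057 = 0.28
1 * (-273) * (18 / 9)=-546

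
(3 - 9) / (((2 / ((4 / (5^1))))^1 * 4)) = -3 / 5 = -0.60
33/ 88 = 3/ 8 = 0.38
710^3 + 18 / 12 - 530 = 715820943 / 2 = 357910471.50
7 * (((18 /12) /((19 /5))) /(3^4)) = 35 /1026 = 0.03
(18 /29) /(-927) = -2 /2987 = -0.00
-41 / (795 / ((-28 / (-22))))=-574 / 8745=-0.07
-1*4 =-4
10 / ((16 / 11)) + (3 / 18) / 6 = 497 / 72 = 6.90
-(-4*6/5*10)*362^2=6290112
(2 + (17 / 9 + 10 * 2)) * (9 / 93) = 215 / 93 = 2.31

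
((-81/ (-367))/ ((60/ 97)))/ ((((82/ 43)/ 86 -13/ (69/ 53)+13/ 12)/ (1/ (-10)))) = 111378213/ 27718757650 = 0.00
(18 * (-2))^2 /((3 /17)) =7344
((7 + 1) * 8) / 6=32 / 3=10.67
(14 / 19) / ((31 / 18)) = 252 / 589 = 0.43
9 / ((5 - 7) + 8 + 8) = 9 / 14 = 0.64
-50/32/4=-25/64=-0.39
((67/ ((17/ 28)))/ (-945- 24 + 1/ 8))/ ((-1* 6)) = 7504/ 395301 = 0.02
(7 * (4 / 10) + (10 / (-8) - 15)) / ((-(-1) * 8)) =-1.68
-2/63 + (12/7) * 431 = 46546/63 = 738.83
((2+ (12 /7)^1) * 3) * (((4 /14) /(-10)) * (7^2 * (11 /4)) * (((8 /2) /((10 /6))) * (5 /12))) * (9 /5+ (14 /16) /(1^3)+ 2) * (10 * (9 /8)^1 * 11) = -7942077 /320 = -24818.99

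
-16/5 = -3.20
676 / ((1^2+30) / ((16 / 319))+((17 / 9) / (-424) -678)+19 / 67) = -345668544 / 30505951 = -11.33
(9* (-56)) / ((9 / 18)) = -1008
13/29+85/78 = 3479/2262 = 1.54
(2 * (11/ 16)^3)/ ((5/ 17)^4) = 111166451/ 1280000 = 86.85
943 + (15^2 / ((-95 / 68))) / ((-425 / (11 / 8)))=179269 / 190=943.52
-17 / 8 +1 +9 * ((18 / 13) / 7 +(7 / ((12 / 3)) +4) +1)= 44703 / 728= 61.41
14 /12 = 7 /6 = 1.17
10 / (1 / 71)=710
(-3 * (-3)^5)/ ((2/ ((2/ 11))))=729/ 11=66.27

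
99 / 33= 3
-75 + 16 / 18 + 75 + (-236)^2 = 501272 / 9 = 55696.89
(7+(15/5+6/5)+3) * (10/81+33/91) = 254393/36855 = 6.90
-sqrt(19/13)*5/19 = -5*sqrt(247)/247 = -0.32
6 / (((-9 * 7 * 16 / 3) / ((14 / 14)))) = -1 / 56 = -0.02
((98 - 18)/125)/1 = 16/25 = 0.64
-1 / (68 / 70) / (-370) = 7 / 2516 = 0.00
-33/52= -0.63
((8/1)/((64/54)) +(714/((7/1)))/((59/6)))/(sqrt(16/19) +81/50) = 155477475/9989762-10102500* sqrt(19)/4994881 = 6.75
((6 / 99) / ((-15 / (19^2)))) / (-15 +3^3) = -361 / 2970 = -0.12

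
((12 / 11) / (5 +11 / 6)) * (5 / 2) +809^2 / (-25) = -295166431 / 11275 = -26178.84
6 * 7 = 42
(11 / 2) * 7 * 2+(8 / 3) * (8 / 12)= 709 / 9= 78.78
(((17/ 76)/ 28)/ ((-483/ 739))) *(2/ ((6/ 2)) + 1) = -62815/ 3083472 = -0.02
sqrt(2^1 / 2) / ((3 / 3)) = 1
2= 2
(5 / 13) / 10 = 1 / 26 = 0.04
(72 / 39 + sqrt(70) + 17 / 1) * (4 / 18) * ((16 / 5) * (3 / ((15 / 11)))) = 352 * sqrt(70) / 225 + 17248 / 585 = 42.57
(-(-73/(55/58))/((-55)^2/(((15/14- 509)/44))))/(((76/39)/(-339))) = 199028762127/3894506000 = 51.11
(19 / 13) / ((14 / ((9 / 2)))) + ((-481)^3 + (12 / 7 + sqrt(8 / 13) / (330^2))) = -40507608529 / 364 + sqrt(26) / 707850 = -111284638.82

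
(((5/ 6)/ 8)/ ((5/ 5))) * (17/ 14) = 85/ 672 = 0.13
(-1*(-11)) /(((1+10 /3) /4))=132 /13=10.15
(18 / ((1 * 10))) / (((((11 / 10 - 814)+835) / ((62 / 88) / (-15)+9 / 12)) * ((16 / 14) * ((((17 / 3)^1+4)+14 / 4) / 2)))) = 7308 / 960245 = 0.01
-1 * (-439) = 439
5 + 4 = 9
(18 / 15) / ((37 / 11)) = 66 / 185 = 0.36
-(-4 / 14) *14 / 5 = 4 / 5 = 0.80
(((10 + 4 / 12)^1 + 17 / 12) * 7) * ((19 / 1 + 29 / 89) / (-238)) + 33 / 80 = -758471 / 121040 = -6.27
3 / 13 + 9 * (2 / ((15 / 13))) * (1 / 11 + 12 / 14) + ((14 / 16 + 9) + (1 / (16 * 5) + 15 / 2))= 2595223 / 80080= 32.41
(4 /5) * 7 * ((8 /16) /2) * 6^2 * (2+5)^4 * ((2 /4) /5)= 302526 /25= 12101.04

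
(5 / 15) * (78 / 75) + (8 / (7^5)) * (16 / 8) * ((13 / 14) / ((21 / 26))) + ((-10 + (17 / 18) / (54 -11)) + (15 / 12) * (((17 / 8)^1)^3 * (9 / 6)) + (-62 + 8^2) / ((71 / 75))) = 24270705388033877 / 2317157479526400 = 10.47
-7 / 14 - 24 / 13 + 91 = 2305 / 26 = 88.65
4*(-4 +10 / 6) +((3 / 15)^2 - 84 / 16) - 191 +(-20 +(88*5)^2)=58012337 / 300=193374.46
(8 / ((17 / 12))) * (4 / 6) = 3.76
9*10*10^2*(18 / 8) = 20250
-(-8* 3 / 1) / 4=6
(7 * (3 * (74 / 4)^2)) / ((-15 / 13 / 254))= -15821533 / 10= -1582153.30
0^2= 0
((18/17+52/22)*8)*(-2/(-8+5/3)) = 8.65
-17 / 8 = -2.12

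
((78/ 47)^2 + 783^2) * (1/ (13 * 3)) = 451439895/ 28717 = 15720.30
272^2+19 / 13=73985.46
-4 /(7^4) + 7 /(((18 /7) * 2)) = 117505 /86436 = 1.36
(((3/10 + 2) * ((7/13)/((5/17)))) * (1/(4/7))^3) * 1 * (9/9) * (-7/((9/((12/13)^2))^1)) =-6571537/439400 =-14.96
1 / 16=0.06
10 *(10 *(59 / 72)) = 1475 / 18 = 81.94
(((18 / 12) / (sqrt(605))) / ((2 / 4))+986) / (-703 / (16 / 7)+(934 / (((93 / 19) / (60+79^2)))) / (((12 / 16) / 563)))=13392 * sqrt(5) / 221595464448215+4401504 / 4029008444513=0.00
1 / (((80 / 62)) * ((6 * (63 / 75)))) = 155 / 1008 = 0.15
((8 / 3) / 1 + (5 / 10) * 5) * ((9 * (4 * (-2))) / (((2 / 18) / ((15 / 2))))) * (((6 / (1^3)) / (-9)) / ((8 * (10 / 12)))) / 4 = 2511 / 4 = 627.75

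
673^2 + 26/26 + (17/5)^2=452941.56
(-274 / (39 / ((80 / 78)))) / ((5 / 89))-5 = -202693 / 1521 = -133.26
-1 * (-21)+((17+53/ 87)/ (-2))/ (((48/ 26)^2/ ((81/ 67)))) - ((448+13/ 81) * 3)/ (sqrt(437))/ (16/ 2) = 1111515/ 62176 - 36301 * sqrt(437)/ 94392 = 9.84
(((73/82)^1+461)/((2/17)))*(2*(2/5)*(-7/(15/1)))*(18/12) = -180285/82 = -2198.60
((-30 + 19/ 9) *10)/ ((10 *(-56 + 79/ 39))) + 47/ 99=206614/ 208395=0.99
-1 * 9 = -9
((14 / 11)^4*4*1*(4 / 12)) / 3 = 153664 / 131769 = 1.17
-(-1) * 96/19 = 96/19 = 5.05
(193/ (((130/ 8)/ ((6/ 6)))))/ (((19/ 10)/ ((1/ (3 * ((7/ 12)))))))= 6176/ 1729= 3.57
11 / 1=11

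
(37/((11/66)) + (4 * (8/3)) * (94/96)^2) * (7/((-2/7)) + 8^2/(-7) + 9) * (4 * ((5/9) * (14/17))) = -28842575/2754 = -10472.98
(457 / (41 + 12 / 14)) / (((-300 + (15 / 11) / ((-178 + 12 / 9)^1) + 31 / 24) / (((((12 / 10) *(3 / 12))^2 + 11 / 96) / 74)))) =-915723347 / 9062284607000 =-0.00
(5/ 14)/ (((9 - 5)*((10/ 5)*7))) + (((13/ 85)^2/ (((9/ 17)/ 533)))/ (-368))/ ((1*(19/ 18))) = -7898921/ 145608400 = -0.05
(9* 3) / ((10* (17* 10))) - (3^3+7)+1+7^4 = 4025627 / 1700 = 2368.02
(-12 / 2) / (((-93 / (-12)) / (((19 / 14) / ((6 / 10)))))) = -380 / 217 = -1.75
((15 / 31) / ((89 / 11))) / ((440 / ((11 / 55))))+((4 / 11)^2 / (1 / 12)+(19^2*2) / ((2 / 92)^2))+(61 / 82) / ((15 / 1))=501863366281777 / 328497576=1527753.64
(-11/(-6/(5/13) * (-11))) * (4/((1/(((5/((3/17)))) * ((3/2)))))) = -10.90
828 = 828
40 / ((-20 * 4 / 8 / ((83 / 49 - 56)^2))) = -28323684 / 2401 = -11796.62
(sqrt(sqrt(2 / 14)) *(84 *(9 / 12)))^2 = 567 *sqrt(7) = 1500.14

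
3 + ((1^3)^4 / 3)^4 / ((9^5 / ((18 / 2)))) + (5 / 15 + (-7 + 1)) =-2.67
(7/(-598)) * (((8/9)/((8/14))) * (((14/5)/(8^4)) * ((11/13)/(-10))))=3773/3582259200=0.00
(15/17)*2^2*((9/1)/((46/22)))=5940/391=15.19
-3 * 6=-18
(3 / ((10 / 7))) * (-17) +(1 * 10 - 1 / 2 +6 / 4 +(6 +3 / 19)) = -3523 / 190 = -18.54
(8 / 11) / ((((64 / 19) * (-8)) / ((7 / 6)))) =-133 / 4224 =-0.03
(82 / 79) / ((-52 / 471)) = -19311 / 2054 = -9.40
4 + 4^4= 260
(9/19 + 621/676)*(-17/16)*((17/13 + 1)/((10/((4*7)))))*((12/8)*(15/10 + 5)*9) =-172374237/205504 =-838.79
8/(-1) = -8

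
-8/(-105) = 8/105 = 0.08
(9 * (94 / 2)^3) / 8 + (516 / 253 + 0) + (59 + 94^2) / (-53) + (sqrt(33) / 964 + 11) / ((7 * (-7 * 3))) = 1839215598757 / 15768984 - sqrt(33) / 141708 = 116635.01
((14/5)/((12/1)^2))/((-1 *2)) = -7/720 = -0.01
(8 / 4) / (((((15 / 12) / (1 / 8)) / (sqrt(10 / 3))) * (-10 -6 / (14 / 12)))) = -7 * sqrt(30) / 1590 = -0.02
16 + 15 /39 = 213 /13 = 16.38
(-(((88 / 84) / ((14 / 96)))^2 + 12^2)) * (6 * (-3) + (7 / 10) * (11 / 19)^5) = 104395814403512 / 29725568495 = 3511.99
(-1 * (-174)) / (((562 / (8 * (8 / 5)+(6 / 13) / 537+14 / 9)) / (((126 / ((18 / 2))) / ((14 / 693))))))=10070821068 / 3269435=3080.29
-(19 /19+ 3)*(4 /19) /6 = -8 /57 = -0.14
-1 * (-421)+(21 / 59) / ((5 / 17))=124552 / 295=422.21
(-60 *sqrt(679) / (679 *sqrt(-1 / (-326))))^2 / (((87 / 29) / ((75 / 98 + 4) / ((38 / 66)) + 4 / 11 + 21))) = 118746999600 / 6953639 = 17076.96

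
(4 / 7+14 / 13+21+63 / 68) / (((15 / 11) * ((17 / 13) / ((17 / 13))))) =534897 / 30940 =17.29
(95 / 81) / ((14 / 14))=95 / 81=1.17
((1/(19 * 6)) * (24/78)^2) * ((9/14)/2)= 6/22477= 0.00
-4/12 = -1/3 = -0.33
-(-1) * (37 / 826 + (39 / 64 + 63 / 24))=3.28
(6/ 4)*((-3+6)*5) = 22.50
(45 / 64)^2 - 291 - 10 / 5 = -1198103 / 4096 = -292.51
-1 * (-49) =49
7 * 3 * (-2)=-42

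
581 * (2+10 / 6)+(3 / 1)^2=6418 / 3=2139.33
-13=-13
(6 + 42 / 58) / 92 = 195 / 2668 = 0.07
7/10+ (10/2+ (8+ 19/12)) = 917/60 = 15.28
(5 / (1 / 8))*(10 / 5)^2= 160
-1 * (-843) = 843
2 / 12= 1 / 6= 0.17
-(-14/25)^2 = -196/625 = -0.31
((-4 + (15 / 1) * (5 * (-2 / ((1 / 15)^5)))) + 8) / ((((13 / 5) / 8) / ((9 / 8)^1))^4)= -467086800003750 / 28561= -16354007212.76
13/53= 0.25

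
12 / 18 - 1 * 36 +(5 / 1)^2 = -31 / 3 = -10.33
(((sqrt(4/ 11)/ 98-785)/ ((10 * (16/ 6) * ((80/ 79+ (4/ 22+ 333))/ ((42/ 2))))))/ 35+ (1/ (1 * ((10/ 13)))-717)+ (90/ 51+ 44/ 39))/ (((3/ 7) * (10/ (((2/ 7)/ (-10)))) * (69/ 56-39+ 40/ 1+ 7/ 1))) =25621441160539/ 49772919982500-79 * sqrt(11)/ 875843237500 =0.51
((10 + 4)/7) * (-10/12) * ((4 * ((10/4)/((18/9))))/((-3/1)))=25/9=2.78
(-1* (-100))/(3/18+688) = 600/4129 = 0.15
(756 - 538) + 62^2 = 4062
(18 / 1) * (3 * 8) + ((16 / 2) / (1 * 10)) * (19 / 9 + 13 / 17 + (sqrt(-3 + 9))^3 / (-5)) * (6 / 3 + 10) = 23440 / 51 - 288 * sqrt(6) / 25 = 431.39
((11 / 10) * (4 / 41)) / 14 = 11 / 1435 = 0.01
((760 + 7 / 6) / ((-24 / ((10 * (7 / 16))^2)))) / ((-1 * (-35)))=-159845 / 9216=-17.34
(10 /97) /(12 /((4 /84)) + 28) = 1 /2716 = 0.00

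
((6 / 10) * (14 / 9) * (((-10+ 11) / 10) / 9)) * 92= 644 / 675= 0.95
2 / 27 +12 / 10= 172 / 135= 1.27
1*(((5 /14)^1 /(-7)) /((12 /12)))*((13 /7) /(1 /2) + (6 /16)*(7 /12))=-4405 /21952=-0.20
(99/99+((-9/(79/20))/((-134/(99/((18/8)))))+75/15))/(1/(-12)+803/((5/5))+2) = 428616/51125087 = 0.01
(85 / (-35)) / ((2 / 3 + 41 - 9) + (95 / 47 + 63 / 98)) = -4794 / 69743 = -0.07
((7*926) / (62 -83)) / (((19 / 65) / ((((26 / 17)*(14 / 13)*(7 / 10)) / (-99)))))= 1179724 / 95931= 12.30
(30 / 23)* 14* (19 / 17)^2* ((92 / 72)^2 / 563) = 290605 / 4393089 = 0.07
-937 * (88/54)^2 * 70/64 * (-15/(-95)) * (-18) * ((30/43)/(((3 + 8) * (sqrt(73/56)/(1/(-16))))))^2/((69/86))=5739125/49382748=0.12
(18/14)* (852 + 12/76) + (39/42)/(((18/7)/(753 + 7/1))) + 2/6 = 234340/171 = 1370.41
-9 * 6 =-54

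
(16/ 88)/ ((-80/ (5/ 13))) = -1/ 1144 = -0.00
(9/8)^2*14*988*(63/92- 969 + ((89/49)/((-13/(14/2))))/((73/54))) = -911447828973/53728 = -16964112.36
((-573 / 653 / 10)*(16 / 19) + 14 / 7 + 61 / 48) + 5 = 24407863 / 2977680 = 8.20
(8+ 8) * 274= 4384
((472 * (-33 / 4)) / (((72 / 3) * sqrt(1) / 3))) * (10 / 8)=-9735 / 16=-608.44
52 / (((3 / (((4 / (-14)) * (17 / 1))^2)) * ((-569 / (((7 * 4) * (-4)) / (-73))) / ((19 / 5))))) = -18274048 / 4361385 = -4.19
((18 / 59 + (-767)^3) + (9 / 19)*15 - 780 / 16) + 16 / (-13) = -26302382493111 / 58292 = -451217705.57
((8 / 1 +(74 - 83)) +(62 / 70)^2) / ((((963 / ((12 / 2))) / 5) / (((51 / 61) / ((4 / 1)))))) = -2244 / 1599115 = -0.00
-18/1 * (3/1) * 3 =-162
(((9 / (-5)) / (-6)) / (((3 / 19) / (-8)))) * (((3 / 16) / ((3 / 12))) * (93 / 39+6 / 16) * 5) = -16359 / 104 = -157.30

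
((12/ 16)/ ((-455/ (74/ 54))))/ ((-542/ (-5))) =-0.00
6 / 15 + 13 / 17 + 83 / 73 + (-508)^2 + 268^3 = 121040303962 / 6205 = 19506898.30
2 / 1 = 2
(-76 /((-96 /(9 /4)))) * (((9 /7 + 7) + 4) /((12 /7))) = 817 /64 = 12.77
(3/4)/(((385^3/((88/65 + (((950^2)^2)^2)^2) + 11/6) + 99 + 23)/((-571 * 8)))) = -28.08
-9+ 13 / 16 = -131 / 16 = -8.19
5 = 5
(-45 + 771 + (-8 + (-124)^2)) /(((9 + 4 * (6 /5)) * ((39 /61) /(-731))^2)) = 12307931569390 /8073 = 1524579656.81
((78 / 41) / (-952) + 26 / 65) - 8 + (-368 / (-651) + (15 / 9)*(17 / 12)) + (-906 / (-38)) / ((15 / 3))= 1714718 / 18473985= 0.09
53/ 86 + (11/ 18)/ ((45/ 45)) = 475/ 387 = 1.23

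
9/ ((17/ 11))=99/ 17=5.82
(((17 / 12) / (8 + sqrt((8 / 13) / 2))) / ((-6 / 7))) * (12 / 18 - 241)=1115387 / 22356 - 85799 * sqrt(13) / 89424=46.43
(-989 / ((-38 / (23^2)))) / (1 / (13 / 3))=6801353 / 114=59660.99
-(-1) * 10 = 10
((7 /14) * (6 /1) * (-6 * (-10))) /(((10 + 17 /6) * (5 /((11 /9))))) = 24 /7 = 3.43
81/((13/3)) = 243/13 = 18.69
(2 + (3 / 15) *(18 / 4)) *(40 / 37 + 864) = 464116 / 185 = 2508.74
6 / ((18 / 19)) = 6.33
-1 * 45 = -45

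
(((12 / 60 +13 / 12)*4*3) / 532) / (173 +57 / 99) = 363 / 2176640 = 0.00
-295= -295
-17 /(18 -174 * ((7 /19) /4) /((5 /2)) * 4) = 1615 /726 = 2.22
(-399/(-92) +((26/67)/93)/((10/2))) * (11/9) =136765607/25796340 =5.30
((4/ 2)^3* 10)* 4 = 320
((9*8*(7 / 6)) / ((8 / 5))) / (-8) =-105 / 16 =-6.56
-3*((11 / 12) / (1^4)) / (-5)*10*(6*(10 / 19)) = 17.37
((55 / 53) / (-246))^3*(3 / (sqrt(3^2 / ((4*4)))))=-166375 / 554080592718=-0.00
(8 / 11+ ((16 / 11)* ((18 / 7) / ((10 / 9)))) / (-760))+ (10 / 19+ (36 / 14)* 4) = 421888 / 36575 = 11.53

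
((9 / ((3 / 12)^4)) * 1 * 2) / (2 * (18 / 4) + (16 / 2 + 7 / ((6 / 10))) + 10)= 3456 / 29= 119.17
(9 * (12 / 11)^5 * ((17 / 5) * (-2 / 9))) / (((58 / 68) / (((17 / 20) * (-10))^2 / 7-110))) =200707642368 / 163466765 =1227.82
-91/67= -1.36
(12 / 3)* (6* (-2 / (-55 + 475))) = -4 / 35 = -0.11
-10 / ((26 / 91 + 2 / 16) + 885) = -560 / 49583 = -0.01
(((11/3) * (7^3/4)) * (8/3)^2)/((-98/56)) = -34496/27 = -1277.63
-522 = -522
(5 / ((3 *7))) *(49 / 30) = 7 / 18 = 0.39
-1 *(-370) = 370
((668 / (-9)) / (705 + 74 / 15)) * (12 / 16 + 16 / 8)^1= -9185 / 31947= -0.29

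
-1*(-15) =15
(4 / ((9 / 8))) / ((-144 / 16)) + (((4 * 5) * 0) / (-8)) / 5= -32 / 81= -0.40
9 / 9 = 1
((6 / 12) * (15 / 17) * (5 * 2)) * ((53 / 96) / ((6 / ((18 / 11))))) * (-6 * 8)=-11925 / 374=-31.89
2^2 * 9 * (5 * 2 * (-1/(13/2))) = -720/13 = -55.38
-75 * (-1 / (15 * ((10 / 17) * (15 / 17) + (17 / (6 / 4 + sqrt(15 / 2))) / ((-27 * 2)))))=191680695 * sqrt(30) / 439700831 + 3893267835 / 439700831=11.24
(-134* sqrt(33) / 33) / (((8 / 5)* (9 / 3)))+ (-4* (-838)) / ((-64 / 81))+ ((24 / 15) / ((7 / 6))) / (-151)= -179367999 / 42280 - 335* sqrt(33) / 396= -4247.24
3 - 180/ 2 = -87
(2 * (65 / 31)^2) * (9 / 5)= 15.83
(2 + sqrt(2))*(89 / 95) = 89*sqrt(2) / 95 + 178 / 95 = 3.20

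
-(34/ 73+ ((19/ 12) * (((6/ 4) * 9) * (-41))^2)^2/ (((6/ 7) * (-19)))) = 540009276567559/ 37376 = 14448022168.44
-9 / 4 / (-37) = 9 / 148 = 0.06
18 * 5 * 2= 180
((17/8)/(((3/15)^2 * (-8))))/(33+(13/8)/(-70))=-14875/73868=-0.20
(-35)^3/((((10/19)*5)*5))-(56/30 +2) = -97871/30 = -3262.37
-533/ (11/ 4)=-2132/ 11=-193.82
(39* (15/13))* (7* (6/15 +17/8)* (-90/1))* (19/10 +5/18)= -155893.50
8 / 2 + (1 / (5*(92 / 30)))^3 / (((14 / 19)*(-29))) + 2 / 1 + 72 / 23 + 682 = 27312379519 / 39518416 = 691.13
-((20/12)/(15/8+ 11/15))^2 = -40000/97969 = -0.41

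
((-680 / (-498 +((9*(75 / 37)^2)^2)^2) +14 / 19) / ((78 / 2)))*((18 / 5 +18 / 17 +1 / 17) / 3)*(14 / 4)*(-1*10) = -257929185795483383715926 / 248160615595446371610897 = -1.04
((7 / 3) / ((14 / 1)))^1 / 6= 1 / 36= 0.03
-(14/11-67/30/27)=-10603/8910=-1.19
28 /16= 7 /4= 1.75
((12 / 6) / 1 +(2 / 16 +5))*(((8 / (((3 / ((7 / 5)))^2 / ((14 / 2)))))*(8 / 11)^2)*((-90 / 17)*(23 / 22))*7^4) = -69098551872 / 113135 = -610761.94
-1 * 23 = -23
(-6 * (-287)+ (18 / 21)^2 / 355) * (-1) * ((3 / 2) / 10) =-44931339 / 173950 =-258.30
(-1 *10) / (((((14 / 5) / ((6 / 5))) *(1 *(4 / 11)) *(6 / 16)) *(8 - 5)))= -220 / 21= -10.48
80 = 80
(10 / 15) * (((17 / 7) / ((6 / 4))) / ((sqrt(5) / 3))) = 68 * sqrt(5) / 105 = 1.45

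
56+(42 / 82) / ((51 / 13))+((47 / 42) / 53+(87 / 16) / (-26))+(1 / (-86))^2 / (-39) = 33381075947305 / 596702949024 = 55.94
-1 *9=-9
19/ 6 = 3.17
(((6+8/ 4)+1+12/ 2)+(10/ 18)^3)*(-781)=-8637860/ 729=-11848.92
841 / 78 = 10.78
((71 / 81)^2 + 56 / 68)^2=31524357601 / 12440502369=2.53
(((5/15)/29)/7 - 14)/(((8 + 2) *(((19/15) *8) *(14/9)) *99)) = -775/863968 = -0.00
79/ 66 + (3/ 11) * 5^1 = 169/ 66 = 2.56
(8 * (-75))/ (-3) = 200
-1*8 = -8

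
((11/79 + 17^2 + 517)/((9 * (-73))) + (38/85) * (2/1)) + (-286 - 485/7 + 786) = 13291161146/30882285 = 430.38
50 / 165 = 10 / 33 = 0.30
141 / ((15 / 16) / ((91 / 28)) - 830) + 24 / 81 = 147196 / 1164915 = 0.13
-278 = -278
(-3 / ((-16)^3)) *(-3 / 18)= -1 / 8192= -0.00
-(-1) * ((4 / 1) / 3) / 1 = 4 / 3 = 1.33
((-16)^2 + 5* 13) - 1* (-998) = 1319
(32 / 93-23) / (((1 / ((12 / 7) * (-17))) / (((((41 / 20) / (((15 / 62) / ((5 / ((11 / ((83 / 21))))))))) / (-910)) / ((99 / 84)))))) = -9950372 / 1061775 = -9.37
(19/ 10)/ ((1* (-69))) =-19/ 690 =-0.03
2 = 2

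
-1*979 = -979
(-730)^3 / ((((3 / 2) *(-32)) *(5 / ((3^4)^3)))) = 861414931237.50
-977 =-977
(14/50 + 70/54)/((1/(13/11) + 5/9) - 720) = -3458/1576425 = -0.00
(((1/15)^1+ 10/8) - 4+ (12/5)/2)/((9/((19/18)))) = -1691/9720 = -0.17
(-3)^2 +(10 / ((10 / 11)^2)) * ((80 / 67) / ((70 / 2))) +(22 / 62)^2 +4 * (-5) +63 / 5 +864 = 390376509 / 450709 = 866.14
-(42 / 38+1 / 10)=-229 / 190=-1.21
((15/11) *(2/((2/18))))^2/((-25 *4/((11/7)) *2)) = -729/154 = -4.73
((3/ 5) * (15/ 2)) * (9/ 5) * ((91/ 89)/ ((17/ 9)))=66339/ 15130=4.38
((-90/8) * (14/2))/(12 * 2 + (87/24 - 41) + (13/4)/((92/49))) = 5796/857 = 6.76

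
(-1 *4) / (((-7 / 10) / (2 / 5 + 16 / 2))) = 48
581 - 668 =-87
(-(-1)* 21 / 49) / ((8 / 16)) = 6 / 7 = 0.86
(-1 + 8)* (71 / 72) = 497 / 72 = 6.90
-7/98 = -1/14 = -0.07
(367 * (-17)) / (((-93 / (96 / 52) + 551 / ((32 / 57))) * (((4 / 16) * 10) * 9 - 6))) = -399296 / 983235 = -0.41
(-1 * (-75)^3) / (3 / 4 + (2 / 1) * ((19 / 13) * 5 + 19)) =7905.41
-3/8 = -0.38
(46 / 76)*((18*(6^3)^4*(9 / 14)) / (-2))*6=-6083018237952 / 133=-45736979232.72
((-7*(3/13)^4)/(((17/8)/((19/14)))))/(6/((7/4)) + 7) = -43092/35444201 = -0.00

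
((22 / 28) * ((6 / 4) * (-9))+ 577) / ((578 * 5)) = 0.20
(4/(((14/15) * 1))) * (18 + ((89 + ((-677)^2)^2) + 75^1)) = 6301964172690/7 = 900280596098.57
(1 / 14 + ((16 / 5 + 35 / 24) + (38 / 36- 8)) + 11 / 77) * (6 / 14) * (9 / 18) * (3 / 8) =-5221 / 31360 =-0.17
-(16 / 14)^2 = -1.31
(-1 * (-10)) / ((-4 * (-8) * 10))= 1 / 32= 0.03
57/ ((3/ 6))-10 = 104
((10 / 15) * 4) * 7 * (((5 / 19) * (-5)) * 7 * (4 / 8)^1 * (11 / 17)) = -53900 / 969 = -55.62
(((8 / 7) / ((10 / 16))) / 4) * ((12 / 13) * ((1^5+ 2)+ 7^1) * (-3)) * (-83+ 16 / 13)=1224576 / 1183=1035.14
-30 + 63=33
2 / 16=1 / 8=0.12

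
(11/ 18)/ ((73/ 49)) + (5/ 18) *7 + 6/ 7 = 14771/ 4599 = 3.21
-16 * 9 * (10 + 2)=-1728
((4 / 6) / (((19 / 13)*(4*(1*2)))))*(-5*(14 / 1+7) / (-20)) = 91 / 304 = 0.30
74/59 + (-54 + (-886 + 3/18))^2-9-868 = 1874240855/2124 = 882410.95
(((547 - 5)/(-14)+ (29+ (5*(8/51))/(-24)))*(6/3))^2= 435890884/1147041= 380.01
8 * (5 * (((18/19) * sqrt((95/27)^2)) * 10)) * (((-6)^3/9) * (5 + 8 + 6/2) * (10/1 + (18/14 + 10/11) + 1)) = -6755740.26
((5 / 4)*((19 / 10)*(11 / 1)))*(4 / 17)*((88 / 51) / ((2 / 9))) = 13794 / 289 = 47.73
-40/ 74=-20/ 37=-0.54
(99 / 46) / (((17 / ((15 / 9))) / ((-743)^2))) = 91088085 / 782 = 116480.93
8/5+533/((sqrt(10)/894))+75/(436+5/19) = 24479/13815+238251 * sqrt(10)/5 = 150684.93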